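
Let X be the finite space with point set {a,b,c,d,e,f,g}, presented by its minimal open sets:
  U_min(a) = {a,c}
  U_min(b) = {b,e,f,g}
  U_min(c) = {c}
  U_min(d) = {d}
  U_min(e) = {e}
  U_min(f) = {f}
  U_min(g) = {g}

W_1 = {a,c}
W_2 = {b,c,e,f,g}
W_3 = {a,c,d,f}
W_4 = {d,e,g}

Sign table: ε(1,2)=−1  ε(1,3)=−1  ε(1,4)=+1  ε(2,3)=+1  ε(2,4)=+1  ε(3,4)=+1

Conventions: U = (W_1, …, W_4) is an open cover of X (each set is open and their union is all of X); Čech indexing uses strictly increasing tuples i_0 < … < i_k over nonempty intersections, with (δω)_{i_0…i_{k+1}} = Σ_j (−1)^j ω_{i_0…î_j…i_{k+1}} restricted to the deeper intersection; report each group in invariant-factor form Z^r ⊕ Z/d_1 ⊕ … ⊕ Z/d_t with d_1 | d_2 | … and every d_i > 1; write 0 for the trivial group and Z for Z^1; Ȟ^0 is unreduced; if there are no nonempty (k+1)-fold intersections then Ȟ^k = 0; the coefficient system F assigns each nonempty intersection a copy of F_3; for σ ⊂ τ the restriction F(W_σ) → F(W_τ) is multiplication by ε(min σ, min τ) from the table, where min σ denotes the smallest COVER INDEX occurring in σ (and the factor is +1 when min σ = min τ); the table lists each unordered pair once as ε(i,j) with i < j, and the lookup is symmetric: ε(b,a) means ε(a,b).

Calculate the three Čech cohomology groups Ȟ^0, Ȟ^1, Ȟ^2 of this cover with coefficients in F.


nerve simplices:
  W12={c} W13={a,c} W23={c,f} W24={e,g} W34={d}
  W123={c}
C dims 4,5,1; δ0: rk_F3 3; δ1: rk_F3 1
degree 0: 4−3−0 = 1 → Ȟ^0 ≅ Z/3
degree 1: 5−1−3 = 1 → Ȟ^1 ≅ Z/3
degree 2: 1−0−1 = 0 → Ȟ^2 ≅ 0

Ȟ^0(U;F) ≅ Z/3, Ȟ^1(U;F) ≅ Z/3, Ȟ^2(U;F) ≅ 0


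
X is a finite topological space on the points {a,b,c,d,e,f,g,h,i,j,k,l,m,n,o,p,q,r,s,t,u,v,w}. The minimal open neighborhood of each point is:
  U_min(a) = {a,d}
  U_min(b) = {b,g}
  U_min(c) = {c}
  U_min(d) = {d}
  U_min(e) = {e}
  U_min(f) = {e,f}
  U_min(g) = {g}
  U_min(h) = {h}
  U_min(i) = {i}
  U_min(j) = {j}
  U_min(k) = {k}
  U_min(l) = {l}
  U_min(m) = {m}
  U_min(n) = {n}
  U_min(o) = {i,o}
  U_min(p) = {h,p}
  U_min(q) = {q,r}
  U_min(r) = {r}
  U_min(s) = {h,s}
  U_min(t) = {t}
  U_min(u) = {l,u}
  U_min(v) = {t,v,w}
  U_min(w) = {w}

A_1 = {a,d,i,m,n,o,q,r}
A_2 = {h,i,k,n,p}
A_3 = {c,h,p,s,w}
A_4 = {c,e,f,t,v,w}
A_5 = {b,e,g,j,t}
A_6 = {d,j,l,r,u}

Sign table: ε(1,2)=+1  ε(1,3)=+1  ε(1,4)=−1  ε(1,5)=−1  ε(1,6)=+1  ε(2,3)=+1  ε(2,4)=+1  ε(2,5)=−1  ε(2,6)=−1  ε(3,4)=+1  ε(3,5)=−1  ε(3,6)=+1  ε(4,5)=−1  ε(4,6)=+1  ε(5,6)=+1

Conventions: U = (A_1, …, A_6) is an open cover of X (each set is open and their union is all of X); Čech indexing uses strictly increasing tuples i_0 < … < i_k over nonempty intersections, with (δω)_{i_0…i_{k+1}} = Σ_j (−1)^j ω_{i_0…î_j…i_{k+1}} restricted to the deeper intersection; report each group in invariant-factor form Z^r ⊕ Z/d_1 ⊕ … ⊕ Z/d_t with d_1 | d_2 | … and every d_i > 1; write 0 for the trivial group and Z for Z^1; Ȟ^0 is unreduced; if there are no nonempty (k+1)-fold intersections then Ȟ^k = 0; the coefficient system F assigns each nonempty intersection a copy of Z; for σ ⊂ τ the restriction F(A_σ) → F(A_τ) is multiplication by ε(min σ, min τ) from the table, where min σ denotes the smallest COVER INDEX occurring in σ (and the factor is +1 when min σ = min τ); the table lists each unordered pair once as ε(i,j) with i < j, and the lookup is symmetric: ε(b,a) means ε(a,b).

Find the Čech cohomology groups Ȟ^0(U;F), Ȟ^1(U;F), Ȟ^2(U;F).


Ȟ^0(U;F) ≅ 0, Ȟ^1(U;F) ≅ Z/2, Ȟ^2(U;F) ≅ 0

intersection data:
  A12={i,n} A16={d,r} A23={h,p} A34={c,w} A45={e,t} A56={j}
C dims 6,6; δ0: rk 6, SNF 1^5·2
Ȟ^0 = (6 − 6) − 0 = 0, so Ȟ^0 ≅ 0
Ȟ^1 = (6 − 0) − 6 = 0 plus torsion [2], so Ȟ^1 ≅ Z/2
Ȟ^2 = (0 − 0) − 0 = 0, so Ȟ^2 ≅ 0


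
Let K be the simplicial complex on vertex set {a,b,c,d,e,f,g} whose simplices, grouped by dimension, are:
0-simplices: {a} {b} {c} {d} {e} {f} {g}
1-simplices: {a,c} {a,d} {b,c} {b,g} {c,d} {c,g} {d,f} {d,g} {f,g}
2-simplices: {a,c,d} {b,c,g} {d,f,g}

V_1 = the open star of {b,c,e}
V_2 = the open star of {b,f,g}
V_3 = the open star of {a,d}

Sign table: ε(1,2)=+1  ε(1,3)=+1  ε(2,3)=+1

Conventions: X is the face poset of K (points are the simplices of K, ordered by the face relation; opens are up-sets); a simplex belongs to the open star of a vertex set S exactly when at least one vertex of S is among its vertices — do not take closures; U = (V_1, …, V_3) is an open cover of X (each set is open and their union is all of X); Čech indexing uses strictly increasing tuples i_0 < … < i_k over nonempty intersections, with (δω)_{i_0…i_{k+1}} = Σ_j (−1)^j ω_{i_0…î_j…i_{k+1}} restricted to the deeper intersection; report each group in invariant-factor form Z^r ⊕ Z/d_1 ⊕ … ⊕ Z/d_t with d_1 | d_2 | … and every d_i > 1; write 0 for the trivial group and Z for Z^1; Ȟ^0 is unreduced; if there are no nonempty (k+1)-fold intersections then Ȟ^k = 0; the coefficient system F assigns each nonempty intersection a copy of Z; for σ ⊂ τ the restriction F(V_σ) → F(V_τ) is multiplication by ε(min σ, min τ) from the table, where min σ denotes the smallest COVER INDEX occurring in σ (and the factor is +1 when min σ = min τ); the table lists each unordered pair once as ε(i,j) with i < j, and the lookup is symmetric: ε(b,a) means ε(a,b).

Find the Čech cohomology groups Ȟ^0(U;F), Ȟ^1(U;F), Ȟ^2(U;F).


Ȟ^0 ≅ Z; Ȟ^1 ≅ Z; Ȟ^2 ≅ 0

nerve simplices:
  V1={{b},{c},{e},{a,c},{b,c},{b,g},{c,d},{c,g},{a,c,d},{b,c,g}} V2={{b},{f},{g},{b,c},{b,g},{c,g},{d,f},{d,g},{f,g},{b,c,g},{d,f,g}} V3={{a},{d},{a,c},{a,d},{c,d},{d,f},{d,g},{a,c,d},{d,f,g}}
  V12={{b},{b,c},{b,g},{c,g},{b,c,g}} V13={{a,c},{c,d},{a,c,d}} V23={{d,f},{d,g},{d,f,g}}
C dims 3,3; δ0: rk 2, SNF 1^2
degree 0: 3−2−0 = 1 → Ȟ^0 ≅ Z
degree 1: 3−0−2 = 1 → Ȟ^1 ≅ Z
degree 2: 0−0−0 = 0 → Ȟ^2 ≅ 0


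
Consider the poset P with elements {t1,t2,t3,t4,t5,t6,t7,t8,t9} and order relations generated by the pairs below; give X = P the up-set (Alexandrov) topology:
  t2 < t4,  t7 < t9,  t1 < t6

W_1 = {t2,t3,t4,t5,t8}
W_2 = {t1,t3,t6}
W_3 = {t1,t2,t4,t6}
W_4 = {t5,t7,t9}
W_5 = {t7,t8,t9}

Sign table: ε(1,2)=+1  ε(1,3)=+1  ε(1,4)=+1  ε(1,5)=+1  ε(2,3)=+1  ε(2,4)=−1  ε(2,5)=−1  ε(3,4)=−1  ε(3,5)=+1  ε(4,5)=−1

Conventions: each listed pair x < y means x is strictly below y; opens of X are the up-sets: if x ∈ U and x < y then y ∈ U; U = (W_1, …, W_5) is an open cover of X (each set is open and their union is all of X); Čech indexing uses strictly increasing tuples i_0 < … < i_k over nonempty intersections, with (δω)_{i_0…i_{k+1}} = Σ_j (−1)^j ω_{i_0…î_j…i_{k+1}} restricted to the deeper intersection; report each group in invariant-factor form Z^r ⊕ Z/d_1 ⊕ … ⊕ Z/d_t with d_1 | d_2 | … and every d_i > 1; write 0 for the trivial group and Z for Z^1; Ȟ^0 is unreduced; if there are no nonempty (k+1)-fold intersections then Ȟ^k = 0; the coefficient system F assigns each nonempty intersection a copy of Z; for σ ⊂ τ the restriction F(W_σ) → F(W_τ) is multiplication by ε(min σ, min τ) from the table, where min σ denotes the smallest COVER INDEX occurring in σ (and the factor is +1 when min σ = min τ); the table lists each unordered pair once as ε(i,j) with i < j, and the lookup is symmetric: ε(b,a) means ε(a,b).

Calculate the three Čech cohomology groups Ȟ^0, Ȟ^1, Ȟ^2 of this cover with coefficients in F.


nonempty intersections:
  W12={t3} W13={t2,t4} W14={t5} W15={t8} W23={t1,t6} W45={t7,t9}
C dims 5,6; δ0: rk 5, SNF 1^4·2
Ȟ^0: (5−5)−0=0 ⇒ 0
Ȟ^1: (6−0)−5=1 plus torsion [2] ⇒ Z ⊕ Z/2
Ȟ^2: (0−0)−0=0 ⇒ 0

Ȟ^0 = 0,  Ȟ^1 = Z ⊕ Z/2,  Ȟ^2 = 0


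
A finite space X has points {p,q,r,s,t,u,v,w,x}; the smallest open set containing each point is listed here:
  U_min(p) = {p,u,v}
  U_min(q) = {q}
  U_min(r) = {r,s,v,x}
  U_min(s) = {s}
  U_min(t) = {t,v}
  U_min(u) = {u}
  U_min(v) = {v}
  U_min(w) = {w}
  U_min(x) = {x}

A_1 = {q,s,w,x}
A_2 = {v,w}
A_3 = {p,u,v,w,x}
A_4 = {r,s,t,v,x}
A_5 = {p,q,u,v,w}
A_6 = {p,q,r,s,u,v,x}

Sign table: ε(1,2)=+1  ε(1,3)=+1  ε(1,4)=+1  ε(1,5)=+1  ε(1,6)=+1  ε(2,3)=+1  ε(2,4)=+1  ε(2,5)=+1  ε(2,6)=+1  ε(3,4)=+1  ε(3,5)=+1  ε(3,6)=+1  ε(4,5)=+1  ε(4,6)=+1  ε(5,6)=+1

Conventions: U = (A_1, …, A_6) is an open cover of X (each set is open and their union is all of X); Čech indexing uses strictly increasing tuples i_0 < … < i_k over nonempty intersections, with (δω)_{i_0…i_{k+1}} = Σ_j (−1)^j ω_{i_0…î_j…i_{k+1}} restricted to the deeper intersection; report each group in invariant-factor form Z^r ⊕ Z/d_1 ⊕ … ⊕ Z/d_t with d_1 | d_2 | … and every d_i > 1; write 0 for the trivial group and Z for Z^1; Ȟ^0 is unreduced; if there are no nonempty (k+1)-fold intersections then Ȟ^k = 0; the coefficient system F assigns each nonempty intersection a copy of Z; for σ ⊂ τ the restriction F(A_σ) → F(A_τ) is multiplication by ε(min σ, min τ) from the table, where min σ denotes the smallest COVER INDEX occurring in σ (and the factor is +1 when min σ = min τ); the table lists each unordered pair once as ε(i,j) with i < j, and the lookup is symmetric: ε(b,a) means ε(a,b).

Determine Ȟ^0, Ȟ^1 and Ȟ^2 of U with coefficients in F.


Ȟ^0 = Z, Ȟ^1 = 0 and Ȟ^2 = Z

cover nerve:
  A12={w} A13={w,x} A14={s,x} A15={q,w} A16={q,s,x} A23={v,w} A24={v} A25={v,w} A26={v} A34={v,x} A35={p,u,v,w} A36={p,u,v,x} A45={v} A46={r,s,v,x} A56={p,q,u,v}
  A123={w} A125={w} A134={x} A135={w} A136={x} A146={s,x} A156={q} A234={v} A235={v,w} A236={v} A245={v} A246={v} A256={v} A345={v} A346={v,x} A356={p,u,v} A456={v}
  A1235={w} A1346={x} A2345={v} A2346={v} A2356={v} A2456={v} A3456={v}
  A23456={v}
C dims 6,15,17,7; δ0: rk 5, SNF 1^5; δ1: rk 10, SNF 1^10; δ2: rk 6, SNF 1^6
Ȟ^0: (6−5)−0=1 ⇒ Z
Ȟ^1: (15−10)−5=0 ⇒ 0
Ȟ^2: (17−6)−10=1 ⇒ Z


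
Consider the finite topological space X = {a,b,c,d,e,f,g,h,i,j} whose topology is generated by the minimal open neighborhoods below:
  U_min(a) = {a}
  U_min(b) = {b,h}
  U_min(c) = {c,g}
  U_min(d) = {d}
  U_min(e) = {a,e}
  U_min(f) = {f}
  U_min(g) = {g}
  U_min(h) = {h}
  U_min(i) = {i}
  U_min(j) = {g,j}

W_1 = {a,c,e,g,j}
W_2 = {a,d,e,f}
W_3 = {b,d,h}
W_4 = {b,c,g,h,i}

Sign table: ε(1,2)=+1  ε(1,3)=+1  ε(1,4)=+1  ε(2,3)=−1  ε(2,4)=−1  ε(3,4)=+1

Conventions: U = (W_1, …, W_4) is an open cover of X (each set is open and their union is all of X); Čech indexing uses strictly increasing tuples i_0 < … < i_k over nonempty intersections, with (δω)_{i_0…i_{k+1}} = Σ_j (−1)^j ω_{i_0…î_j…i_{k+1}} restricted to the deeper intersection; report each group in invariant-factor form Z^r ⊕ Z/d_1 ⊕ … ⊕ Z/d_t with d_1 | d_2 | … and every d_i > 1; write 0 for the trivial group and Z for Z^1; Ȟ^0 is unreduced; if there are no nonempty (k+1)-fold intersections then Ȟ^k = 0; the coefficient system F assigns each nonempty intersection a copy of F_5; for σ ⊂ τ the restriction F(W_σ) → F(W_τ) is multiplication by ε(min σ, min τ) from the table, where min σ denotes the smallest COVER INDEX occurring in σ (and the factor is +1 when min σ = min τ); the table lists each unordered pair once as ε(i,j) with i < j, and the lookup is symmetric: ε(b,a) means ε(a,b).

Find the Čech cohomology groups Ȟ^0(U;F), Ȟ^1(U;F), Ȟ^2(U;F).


Ȟ^0(U;F) ≅ 0,  Ȟ^1(U;F) ≅ 0,  Ȟ^2(U;F) ≅ 0

nonempty intersections:
  W12={a,e} W14={c,g} W23={d} W34={b,h}
C dims 4,4; δ0: rk_F5 4
Ȟ^0: (4−4)−0=0 ⇒ 0
Ȟ^1: (4−0)−4=0 ⇒ 0
Ȟ^2: (0−0)−0=0 ⇒ 0


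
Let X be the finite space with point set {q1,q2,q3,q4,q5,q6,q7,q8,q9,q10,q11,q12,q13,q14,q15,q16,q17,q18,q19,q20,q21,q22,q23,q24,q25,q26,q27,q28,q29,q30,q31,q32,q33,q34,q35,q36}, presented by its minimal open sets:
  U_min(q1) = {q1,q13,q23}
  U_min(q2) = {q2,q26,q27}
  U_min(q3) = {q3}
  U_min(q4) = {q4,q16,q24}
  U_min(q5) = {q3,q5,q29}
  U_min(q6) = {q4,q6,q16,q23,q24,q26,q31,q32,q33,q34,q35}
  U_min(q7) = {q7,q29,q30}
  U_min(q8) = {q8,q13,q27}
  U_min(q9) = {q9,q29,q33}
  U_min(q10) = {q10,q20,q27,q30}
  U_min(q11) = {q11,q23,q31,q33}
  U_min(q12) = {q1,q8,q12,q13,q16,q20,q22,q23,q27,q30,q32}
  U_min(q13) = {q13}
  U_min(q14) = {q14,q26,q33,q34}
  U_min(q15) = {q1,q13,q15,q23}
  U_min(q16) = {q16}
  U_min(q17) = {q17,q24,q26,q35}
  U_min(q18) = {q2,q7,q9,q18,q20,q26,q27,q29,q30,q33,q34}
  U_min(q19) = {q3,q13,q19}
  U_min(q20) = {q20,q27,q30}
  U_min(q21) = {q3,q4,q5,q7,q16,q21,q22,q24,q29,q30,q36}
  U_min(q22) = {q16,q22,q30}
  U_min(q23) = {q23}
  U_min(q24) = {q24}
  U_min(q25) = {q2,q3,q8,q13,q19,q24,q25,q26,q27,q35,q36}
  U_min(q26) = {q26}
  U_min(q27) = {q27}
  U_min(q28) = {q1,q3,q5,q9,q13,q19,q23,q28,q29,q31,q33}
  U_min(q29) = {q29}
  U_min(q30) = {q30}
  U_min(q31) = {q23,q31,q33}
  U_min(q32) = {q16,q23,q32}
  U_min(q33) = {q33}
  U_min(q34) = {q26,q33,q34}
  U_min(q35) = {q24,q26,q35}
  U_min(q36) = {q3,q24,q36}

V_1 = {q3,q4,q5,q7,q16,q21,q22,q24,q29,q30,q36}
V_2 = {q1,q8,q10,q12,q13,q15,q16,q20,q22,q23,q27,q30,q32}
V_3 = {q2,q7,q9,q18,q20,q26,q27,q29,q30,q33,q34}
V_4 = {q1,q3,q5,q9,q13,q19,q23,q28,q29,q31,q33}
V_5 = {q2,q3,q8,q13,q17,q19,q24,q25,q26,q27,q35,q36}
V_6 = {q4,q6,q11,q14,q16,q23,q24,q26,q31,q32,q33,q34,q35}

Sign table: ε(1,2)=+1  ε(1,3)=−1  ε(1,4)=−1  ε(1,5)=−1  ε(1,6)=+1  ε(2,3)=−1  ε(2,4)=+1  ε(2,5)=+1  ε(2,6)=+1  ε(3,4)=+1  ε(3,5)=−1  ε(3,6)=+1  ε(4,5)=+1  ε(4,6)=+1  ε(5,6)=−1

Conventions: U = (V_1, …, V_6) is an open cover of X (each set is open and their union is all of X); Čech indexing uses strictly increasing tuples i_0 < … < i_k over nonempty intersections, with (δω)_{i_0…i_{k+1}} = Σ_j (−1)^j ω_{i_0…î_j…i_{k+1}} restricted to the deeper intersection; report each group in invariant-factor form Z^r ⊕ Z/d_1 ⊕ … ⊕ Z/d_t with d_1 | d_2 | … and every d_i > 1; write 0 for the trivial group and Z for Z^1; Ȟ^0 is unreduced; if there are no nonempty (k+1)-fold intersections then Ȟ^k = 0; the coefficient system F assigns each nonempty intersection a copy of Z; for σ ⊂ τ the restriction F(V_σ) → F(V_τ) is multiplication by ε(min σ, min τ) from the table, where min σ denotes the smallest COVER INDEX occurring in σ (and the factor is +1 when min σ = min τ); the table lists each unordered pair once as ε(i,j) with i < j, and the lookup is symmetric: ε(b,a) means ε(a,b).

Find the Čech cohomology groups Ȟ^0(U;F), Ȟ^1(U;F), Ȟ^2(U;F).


cover nerve:
  V12={q16,q22,q30} V13={q7,q29,q30} V14={q3,q5,q29} V15={q3,q24,q36} V16={q4,q16,q24} V23={q20,q27,q30} V24={q1,q13,q23} V25={q8,q13,q27} V26={q16,q23,q32} V34={q9,q29,q33} V35={q2,q26,q27} V36={q26,q33,q34} V45={q3,q13,q19} V46={q23,q31,q33} V56={q24,q26,q35}
  V123={q30} V126={q16} V134={q29} V145={q3} V156={q24} V235={q27} V245={q13} V246={q23} V346={q33} V356={q26}
C dims 6,15,10; δ0: rk 6, SNF 1^5·2; δ1: rk 9, SNF 1^9
Ȟ^0: (6−6)−0=0 ⇒ 0
Ȟ^1: (15−9)−6=0 plus torsion [2] ⇒ Z/2
Ȟ^2: (10−0)−9=1 ⇒ Z

Ȟ^0 = 0,  Ȟ^1 = Z/2,  Ȟ^2 = Z


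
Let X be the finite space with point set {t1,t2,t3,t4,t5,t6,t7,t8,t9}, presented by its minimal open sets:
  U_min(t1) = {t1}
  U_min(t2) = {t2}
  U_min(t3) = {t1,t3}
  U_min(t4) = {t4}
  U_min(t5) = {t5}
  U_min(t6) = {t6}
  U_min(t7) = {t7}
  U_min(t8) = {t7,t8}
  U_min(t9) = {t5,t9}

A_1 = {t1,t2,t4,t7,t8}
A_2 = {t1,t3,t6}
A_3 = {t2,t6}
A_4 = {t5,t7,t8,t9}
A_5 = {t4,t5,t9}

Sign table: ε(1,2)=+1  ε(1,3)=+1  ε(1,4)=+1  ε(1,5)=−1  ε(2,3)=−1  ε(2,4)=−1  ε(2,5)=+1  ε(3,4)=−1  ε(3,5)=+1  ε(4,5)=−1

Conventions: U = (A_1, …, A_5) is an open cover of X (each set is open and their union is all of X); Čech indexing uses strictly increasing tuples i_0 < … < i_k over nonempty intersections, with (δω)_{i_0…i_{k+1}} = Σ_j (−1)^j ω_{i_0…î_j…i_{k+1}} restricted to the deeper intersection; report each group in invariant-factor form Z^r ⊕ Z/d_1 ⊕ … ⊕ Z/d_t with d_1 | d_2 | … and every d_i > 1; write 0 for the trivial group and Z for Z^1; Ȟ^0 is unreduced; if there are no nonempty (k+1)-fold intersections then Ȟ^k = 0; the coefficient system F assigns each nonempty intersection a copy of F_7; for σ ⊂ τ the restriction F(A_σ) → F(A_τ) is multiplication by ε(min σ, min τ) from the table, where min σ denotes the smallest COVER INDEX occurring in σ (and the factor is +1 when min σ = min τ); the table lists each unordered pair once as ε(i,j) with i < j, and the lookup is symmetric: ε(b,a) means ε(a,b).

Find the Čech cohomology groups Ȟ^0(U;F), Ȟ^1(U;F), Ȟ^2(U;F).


nerve simplices:
  A12={t1} A13={t2} A14={t7,t8} A15={t4} A23={t6} A45={t5,t9}
C dims 5,6; δ0: rk_F7 5
degree 0: 5−5−0 = 0 → Ȟ^0 ≅ 0
degree 1: 6−0−5 = 1 → Ȟ^1 ≅ Z/7
degree 2: 0−0−0 = 0 → Ȟ^2 ≅ 0

Ȟ^0 ≅ 0; Ȟ^1 ≅ Z/7; Ȟ^2 ≅ 0


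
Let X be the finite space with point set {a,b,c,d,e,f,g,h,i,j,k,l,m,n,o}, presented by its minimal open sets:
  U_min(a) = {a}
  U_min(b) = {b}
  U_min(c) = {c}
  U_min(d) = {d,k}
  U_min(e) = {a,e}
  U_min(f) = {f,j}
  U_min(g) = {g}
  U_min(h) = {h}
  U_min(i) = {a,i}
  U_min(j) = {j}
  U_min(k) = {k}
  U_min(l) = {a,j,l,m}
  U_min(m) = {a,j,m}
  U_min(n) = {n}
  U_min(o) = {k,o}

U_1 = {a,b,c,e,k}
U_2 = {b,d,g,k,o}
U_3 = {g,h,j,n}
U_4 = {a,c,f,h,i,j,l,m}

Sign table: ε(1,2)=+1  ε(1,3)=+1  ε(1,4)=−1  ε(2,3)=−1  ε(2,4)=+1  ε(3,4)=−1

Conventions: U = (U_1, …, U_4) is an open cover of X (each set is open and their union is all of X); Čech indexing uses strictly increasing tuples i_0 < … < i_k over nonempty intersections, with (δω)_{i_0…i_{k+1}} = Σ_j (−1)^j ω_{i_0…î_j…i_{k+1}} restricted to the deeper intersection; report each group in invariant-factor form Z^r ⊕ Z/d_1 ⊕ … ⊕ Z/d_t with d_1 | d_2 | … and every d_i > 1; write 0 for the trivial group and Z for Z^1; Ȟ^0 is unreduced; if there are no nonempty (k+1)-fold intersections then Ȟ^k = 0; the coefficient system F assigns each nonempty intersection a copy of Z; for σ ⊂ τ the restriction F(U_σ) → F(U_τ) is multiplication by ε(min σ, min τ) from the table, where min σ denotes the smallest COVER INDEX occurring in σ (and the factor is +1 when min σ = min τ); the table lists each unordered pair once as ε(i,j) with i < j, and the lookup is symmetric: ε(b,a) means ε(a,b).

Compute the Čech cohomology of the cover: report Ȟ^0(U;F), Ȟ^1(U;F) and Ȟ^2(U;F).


nonempty intersections:
  U12={b,k} U14={a,c} U23={g} U34={h,j}
C dims 4,4; δ0: rk 4, SNF 1^3·2
Ȟ^0: (4−4)−0=0 ⇒ 0
Ȟ^1: (4−0)−4=0 plus torsion [2] ⇒ Z/2
Ȟ^2: (0−0)−0=0 ⇒ 0

Ȟ^0 ≅ 0,  Ȟ^1 ≅ Z/2,  Ȟ^2 ≅ 0


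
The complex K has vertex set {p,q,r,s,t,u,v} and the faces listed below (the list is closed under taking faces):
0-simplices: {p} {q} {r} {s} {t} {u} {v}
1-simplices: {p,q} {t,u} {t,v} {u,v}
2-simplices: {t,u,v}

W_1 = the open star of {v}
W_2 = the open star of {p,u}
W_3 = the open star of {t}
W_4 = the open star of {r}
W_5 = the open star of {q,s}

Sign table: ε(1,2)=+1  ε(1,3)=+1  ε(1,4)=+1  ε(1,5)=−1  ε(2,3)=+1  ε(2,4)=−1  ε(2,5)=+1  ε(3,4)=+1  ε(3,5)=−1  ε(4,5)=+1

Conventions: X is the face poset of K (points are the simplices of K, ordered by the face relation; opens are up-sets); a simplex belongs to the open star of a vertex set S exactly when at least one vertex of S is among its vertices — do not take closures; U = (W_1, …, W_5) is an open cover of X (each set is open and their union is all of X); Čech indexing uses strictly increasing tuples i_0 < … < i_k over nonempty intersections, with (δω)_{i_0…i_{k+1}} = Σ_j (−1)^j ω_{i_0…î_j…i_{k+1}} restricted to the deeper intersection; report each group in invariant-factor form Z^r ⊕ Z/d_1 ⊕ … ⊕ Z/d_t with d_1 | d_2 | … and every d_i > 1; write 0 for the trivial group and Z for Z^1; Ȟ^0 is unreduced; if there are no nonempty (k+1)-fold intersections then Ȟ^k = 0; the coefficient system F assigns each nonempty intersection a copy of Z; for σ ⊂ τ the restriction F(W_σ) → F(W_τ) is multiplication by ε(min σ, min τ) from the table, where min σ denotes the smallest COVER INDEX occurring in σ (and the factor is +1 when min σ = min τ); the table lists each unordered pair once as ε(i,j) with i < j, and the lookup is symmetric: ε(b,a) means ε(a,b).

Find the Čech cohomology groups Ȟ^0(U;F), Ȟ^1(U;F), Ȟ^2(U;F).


nonempty intersections:
  W1={{v},{t,v},{u,v},{t,u,v}} W2={{p},{u},{p,q},{t,u},{u,v},{t,u,v}} W3={{t},{t,u},{t,v},{t,u,v}} W4={{r}} W5={{q},{s},{p,q}}
  W12={{u,v},{t,u,v}} W13={{t,v},{t,u,v}} W23={{t,u},{t,u,v}} W25={{p,q}}
  W123={{t,u,v}}
C dims 5,4,1; δ0: rk 3, SNF 1^3; δ1: rk 1, SNF 1^1
Ȟ^0: (5−3)−0=2 ⇒ Z^2
Ȟ^1: (4−1)−3=0 ⇒ 0
Ȟ^2: (1−0)−1=0 ⇒ 0

Ȟ^0 ≅ Z^2; Ȟ^1 ≅ 0; Ȟ^2 ≅ 0


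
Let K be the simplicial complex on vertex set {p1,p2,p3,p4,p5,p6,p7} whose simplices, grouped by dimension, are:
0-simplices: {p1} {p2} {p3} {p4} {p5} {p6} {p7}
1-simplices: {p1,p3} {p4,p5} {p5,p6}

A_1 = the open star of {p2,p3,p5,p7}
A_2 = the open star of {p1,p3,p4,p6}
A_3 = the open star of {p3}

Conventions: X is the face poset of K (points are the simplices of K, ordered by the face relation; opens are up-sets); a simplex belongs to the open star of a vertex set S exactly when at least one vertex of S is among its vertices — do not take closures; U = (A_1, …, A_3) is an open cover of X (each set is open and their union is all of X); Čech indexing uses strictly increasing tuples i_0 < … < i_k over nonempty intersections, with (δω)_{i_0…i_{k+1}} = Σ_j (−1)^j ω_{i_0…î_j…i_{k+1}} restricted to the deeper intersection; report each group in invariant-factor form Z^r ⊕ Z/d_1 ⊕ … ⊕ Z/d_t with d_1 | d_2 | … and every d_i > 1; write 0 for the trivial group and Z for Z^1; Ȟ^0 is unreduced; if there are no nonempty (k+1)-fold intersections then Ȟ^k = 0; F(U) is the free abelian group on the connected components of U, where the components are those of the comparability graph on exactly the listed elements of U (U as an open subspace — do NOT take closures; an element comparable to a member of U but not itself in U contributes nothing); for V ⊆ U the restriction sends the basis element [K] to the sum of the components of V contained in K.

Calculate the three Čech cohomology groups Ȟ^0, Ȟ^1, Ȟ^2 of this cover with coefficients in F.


Ȟ^0 = Z^4,  Ȟ^1 = 0,  Ȟ^2 = 0

cover nerve:
  A1={{p2},{p3},{p5},{p7},{p1,p3},{p4,p5},{p5,p6}} A2={{p1},{p3},{p4},{p6},{p1,p3},{p4,p5},{p5,p6}} A3={{p3},{p1,p3}}
  A12={{p3},{p1,p3},{p4,p5},{p5,p6}} A13={{p3},{p1,p3}} A23={{p3},{p1,p3}}
  A123={{p3},{p1,p3}}
components per intersection:
  A1: {{p2}} {{p3},{p1,p3}} {{p5},{p4,p5},{p5,p6}} {{p7}}
  A2: {{p1},{p3},{p1,p3}} {{p4},{p4,p5}} {{p6},{p5,p6}}
  A3: {{p3},{p1,p3}}
  A12: {{p3},{p1,p3}} {{p4,p5}} {{p5,p6}}
  A13: {{p3},{p1,p3}}
  A23: {{p3},{p1,p3}}
  A123: {{p3},{p1,p3}}
C dims 8,5,1; δ0: rk 4, SNF 1^4; δ1: rk 1, SNF 1^1
Ȟ^0: (8−4)−0=4 ⇒ Z^4
Ȟ^1: (5−1)−4=0 ⇒ 0
Ȟ^2: (1−0)−1=0 ⇒ 0


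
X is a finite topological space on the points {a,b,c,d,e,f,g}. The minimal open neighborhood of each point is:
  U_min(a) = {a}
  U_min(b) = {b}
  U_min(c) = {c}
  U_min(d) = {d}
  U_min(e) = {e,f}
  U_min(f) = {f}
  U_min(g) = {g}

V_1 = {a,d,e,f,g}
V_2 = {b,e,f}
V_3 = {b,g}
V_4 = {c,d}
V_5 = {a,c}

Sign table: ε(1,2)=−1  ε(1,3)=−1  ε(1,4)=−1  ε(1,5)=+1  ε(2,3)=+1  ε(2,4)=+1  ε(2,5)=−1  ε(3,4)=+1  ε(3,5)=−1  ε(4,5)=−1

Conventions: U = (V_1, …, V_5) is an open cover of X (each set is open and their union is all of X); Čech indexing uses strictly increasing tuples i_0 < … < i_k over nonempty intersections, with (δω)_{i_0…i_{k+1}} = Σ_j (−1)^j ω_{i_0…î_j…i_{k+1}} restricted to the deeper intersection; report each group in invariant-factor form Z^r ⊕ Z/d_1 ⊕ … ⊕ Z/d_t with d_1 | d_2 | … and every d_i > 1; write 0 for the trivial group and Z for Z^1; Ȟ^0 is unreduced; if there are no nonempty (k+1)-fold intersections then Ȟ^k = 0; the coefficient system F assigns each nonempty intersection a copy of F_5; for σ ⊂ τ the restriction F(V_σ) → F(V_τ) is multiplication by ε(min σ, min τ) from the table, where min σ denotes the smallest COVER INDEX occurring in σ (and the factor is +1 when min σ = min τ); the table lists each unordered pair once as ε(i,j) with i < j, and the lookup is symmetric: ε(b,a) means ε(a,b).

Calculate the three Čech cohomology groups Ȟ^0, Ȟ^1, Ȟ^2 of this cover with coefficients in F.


nonempty intersections:
  V12={e,f} V13={g} V14={d} V15={a} V23={b} V45={c}
C dims 5,6; δ0: rk_F5 4
Ȟ^0: (5−4)−0=1 ⇒ Z/5
Ȟ^1: (6−0)−4=2 ⇒ Z/5 ⊕ Z/5
Ȟ^2: (0−0)−0=0 ⇒ 0

Ȟ^0 = Z/5,  Ȟ^1 = Z/5 ⊕ Z/5,  Ȟ^2 = 0


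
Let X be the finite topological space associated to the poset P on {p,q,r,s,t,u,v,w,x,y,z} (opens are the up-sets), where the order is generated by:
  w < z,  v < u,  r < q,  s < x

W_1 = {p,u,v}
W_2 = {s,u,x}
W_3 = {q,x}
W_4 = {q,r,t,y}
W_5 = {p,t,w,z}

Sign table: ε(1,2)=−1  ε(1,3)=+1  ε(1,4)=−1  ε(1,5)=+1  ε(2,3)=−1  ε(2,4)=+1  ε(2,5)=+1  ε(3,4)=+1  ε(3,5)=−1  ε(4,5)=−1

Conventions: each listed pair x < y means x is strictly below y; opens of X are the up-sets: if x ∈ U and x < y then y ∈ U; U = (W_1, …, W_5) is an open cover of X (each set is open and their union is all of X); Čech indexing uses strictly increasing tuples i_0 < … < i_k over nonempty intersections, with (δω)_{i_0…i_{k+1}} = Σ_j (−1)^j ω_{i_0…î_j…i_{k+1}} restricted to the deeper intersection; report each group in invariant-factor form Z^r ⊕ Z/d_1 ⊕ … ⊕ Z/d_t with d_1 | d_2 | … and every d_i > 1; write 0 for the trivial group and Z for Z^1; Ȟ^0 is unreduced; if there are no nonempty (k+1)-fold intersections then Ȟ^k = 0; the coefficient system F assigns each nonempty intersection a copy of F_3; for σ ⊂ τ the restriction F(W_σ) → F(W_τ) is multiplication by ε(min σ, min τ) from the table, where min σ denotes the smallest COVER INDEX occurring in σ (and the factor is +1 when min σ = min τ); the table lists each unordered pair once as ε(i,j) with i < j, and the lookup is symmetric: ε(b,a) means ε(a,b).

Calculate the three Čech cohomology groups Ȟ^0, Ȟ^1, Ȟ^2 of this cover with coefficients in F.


Ȟ^0 ≅ 0, Ȟ^1 ≅ 0 and Ȟ^2 ≅ 0

nonempty overlaps:
  W12={u} W15={p} W23={x} W34={q} W45={t}
C dims 5,5; δ0: rk_F3 5
degree 0: 5−5−0 = 0 → Ȟ^0 ≅ 0
degree 1: 5−0−5 = 0 → Ȟ^1 ≅ 0
degree 2: 0−0−0 = 0 → Ȟ^2 ≅ 0


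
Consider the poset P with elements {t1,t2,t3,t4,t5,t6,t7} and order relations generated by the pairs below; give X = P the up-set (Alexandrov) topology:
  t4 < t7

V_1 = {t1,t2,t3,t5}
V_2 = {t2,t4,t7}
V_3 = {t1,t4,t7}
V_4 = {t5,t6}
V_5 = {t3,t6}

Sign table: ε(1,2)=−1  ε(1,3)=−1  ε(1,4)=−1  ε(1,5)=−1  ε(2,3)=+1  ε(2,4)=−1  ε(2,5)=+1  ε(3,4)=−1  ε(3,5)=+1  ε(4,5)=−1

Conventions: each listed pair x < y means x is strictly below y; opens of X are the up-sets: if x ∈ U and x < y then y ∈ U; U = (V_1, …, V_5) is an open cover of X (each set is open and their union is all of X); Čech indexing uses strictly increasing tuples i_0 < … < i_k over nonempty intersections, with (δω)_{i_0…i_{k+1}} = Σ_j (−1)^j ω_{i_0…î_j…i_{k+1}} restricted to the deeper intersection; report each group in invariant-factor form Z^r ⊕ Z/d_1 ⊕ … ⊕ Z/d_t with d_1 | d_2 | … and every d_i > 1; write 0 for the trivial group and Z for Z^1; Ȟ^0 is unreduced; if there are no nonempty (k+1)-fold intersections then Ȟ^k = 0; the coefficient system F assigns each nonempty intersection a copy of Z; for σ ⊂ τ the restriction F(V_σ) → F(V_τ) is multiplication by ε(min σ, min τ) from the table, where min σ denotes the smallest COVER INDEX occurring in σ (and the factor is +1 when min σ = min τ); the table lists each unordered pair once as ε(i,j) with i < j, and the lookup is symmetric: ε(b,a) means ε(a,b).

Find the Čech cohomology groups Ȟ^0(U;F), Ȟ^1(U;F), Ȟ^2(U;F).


nonempty overlaps:
  V12={t2} V13={t1} V14={t5} V15={t3} V23={t4,t7} V45={t6}
C dims 5,6; δ0: rk 5, SNF 1^4·2
degree 0: 5−5−0 = 0 → Ȟ^0 ≅ 0
degree 1: 6−0−5 = 1 plus torsion [2] → Ȟ^1 ≅ Z ⊕ Z/2
degree 2: 0−0−0 = 0 → Ȟ^2 ≅ 0

Ȟ^0 = 0,  Ȟ^1 = Z ⊕ Z/2,  Ȟ^2 = 0


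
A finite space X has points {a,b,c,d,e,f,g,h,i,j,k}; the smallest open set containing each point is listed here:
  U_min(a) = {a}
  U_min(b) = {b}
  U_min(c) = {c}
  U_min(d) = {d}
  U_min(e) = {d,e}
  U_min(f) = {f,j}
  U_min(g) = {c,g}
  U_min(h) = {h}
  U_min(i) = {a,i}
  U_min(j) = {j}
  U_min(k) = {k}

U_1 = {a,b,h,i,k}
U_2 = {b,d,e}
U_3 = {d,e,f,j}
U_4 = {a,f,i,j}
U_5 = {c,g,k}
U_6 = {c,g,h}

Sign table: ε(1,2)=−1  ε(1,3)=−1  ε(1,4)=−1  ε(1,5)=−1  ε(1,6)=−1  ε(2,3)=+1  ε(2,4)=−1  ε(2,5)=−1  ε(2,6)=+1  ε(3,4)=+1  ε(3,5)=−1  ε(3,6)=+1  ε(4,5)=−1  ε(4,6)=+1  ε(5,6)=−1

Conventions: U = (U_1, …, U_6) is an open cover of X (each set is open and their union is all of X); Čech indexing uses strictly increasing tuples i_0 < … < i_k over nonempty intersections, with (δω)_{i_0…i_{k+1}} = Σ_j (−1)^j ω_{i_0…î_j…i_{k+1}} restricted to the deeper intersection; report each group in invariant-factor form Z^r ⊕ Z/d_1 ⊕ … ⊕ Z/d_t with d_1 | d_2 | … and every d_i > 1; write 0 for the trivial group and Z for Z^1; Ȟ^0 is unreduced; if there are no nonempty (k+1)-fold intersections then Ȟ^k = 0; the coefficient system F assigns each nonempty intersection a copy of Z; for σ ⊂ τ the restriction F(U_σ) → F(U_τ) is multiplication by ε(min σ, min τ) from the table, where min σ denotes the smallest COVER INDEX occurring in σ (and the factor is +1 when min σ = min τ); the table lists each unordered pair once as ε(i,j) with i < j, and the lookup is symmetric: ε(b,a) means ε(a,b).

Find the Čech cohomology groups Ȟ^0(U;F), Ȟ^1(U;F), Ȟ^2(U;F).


nerve simplices:
  U12={b} U14={a,i} U15={k} U16={h} U23={d,e} U34={f,j} U56={c,g}
C dims 6,7; δ0: rk 6, SNF 1^5·2
degree 0: 6−6−0 = 0 → Ȟ^0 ≅ 0
degree 1: 7−0−6 = 1 plus torsion [2] → Ȟ^1 ≅ Z ⊕ Z/2
degree 2: 0−0−0 = 0 → Ȟ^2 ≅ 0

Ȟ^0 = 0,  Ȟ^1 = Z ⊕ Z/2,  Ȟ^2 = 0


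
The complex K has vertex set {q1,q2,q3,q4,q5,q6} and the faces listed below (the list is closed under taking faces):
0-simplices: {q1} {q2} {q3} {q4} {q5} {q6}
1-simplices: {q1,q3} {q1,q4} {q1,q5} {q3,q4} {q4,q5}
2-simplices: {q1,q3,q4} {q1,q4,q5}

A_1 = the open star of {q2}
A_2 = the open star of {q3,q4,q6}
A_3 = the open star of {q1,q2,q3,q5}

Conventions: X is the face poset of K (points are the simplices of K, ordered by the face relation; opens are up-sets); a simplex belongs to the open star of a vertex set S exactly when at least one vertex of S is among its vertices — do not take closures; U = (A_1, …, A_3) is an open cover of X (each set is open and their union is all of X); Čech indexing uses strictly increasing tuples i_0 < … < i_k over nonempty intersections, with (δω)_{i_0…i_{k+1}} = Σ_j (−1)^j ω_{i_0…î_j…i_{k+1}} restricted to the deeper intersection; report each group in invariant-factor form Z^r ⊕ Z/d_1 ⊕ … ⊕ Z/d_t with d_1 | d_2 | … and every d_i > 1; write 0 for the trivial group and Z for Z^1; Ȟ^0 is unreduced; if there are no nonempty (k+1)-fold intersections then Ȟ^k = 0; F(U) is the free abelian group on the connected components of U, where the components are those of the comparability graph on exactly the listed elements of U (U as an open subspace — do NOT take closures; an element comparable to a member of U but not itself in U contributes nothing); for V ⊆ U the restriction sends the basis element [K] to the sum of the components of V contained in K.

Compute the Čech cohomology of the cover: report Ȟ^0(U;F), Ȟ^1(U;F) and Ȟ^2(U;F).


intersection data:
  A1={{q2}} A2={{q3},{q4},{q6},{q1,q3},{q1,q4},{q3,q4},{q4,q5},{q1,q3,q4},{q1,q4,q5}} A3={{q1},{q2},{q3},{q5},{q1,q3},{q1,q4},{q1,q5},{q3,q4},{q4,q5},{q1,q3,q4},{q1,q4,q5}}
  A13={{q2}} A23={{q3},{q1,q3},{q1,q4},{q3,q4},{q4,q5},{q1,q3,q4},{q1,q4,q5}}
components per intersection:
  A1: {{q2}}
  A2: {{q3},{q4},{q1,q3},{q1,q4},{q3,q4},{q4,q5},{q1,q3,q4},{q1,q4,q5}} {{q6}}
  A3: {{q1},{q3},{q5},{q1,q3},{q1,q4},{q1,q5},{q3,q4},{q4,q5},{q1,q3,q4},{q1,q4,q5}} {{q2}}
  A13: {{q2}}
  A23: {{q3},{q1,q3},{q1,q4},{q3,q4},{q4,q5},{q1,q3,q4},{q1,q4,q5}}
C dims 5,2; δ0: rk 2, SNF 1^2
Ȟ^0 = (5 − 2) − 0 = 3, so Ȟ^0 ≅ Z^3
Ȟ^1 = (2 − 0) − 2 = 0, so Ȟ^1 ≅ 0
Ȟ^2 = (0 − 0) − 0 = 0, so Ȟ^2 ≅ 0

Ȟ^0 ≅ Z^3,  Ȟ^1 ≅ 0,  Ȟ^2 ≅ 0


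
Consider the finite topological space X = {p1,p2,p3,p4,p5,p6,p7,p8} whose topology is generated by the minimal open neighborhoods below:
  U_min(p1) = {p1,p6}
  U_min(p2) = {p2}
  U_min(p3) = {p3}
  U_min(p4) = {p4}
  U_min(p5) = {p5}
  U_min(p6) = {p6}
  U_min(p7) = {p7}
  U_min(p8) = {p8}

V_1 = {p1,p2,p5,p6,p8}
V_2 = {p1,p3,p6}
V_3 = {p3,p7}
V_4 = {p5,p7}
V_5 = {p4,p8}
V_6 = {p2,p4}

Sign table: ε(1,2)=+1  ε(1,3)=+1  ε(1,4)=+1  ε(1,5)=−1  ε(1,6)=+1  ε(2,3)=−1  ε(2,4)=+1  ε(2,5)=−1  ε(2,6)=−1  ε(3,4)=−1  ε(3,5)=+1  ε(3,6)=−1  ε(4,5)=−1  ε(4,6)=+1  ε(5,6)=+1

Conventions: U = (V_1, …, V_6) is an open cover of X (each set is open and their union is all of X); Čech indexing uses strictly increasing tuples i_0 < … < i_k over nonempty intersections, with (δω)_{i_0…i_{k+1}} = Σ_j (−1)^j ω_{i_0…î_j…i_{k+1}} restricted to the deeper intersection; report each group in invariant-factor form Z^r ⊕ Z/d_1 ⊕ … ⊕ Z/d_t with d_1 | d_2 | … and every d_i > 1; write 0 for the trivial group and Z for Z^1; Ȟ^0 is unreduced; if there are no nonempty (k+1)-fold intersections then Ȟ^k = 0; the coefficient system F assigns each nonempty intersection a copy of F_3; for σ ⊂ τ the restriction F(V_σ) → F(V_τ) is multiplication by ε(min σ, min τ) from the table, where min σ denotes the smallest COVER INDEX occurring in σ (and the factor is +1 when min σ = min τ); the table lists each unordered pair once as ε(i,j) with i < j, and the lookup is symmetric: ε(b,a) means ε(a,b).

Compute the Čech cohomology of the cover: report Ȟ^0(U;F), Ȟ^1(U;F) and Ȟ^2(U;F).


Ȟ^0(U;F) ≅ 0; Ȟ^1(U;F) ≅ Z/3; Ȟ^2(U;F) ≅ 0

nonempty intersections:
  V12={p1,p6} V14={p5} V15={p8} V16={p2} V23={p3} V34={p7} V56={p4}
C dims 6,7; δ0: rk_F3 6
Ȟ^0: (6−6)−0=0 ⇒ 0
Ȟ^1: (7−0)−6=1 ⇒ Z/3
Ȟ^2: (0−0)−0=0 ⇒ 0


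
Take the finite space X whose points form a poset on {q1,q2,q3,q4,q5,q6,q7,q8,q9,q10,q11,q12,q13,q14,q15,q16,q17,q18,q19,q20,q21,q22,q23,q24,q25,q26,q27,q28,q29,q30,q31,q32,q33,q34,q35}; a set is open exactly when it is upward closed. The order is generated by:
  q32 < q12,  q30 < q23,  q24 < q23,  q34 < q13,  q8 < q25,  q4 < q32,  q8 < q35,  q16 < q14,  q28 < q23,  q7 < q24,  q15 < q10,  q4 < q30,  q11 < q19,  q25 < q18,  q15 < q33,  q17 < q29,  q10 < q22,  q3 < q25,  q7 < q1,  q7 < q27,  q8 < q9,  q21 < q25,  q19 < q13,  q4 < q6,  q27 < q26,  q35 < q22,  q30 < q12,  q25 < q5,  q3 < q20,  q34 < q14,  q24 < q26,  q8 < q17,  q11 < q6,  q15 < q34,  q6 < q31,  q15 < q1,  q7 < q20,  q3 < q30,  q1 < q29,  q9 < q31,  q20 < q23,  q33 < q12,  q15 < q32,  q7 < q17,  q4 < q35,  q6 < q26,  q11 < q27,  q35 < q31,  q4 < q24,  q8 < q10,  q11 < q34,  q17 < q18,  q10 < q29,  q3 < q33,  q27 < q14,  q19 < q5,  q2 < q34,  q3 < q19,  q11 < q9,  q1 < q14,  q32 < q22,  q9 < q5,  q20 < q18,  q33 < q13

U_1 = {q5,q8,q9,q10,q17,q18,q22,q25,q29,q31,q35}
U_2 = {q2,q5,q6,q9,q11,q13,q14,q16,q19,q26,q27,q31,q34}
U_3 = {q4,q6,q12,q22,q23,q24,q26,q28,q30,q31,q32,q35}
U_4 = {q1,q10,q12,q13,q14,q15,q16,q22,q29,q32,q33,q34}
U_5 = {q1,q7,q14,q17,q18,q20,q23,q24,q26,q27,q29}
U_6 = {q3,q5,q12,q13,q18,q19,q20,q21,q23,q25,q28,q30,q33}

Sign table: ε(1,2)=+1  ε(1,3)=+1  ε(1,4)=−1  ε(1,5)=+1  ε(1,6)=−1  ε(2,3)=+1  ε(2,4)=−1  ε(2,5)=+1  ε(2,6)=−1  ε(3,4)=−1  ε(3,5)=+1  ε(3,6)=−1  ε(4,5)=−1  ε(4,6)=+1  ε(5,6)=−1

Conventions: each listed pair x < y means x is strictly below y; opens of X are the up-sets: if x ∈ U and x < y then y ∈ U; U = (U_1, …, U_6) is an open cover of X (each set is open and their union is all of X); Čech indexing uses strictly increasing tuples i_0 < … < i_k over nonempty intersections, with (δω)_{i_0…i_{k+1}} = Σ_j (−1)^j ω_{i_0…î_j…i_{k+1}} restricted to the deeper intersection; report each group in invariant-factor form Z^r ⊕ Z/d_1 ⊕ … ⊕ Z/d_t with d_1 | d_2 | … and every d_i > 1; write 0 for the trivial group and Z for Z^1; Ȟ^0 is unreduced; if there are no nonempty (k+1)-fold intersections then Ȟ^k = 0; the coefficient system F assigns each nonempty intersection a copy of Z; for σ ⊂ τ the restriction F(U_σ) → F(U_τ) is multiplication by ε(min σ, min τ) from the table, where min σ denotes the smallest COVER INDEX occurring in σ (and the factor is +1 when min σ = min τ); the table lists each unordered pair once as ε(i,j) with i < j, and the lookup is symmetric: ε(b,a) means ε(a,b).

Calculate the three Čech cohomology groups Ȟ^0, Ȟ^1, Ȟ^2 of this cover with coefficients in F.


Ȟ^0 = Z; Ȟ^1 = 0; Ȟ^2 = Z/2

nerve simplices:
  U12={q5,q9,q31} U13={q22,q31,q35} U14={q10,q22,q29} U15={q17,q18,q29} U16={q5,q18,q25} U23={q6,q26,q31} U24={q13,q14,q16,q34} U25={q14,q26,q27} U26={q5,q13,q19} U34={q12,q22,q32} U35={q23,q24,q26} U36={q12,q23,q28,q30} U45={q1,q14,q29} U46={q12,q13,q33} U56={q18,q20,q23}
  U123={q31} U126={q5} U134={q22} U145={q29} U156={q18} U235={q26} U245={q14} U246={q13} U346={q12} U356={q23}
C dims 6,15,10; δ0: rk 5, SNF 1^5; δ1: rk 10, SNF 1^9·2
degree 0: 6−5−0 = 1 → Ȟ^0 ≅ Z
degree 1: 15−10−5 = 0 → Ȟ^1 ≅ 0
degree 2: 10−0−10 = 0 plus torsion [2] → Ȟ^2 ≅ Z/2


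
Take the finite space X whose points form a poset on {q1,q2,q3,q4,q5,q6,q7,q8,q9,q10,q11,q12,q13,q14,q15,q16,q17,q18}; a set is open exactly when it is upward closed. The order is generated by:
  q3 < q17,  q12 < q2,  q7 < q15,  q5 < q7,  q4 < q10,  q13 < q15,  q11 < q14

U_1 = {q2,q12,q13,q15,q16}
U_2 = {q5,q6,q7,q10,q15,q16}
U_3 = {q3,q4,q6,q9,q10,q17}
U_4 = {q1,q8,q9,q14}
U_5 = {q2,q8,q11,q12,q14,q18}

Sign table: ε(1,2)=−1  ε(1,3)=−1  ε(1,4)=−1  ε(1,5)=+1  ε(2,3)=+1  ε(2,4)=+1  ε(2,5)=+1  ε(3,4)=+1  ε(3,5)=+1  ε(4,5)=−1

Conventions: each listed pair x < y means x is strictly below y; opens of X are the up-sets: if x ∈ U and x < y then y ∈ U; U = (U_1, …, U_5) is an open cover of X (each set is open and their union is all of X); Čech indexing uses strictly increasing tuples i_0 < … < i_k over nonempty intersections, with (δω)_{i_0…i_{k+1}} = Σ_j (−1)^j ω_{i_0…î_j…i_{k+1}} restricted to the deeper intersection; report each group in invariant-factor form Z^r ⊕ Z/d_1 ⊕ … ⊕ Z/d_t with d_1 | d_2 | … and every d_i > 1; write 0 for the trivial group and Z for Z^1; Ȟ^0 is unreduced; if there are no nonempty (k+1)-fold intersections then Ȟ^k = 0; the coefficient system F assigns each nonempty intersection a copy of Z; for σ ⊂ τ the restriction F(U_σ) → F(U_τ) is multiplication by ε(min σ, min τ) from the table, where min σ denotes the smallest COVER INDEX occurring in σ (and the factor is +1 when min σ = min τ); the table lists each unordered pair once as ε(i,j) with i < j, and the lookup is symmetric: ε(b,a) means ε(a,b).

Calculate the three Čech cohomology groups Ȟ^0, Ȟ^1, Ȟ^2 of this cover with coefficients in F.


nerve of the cover:
  U12={q15,q16} U15={q2,q12} U23={q6,q10} U34={q9} U45={q8,q14}
C dims 5,5; δ0: rk 4, SNF 1^4
Ȟ^0 = (5 − 4) − 0 = 1, so Ȟ^0 ≅ Z
Ȟ^1 = (5 − 0) − 4 = 1, so Ȟ^1 ≅ Z
Ȟ^2 = (0 − 0) − 0 = 0, so Ȟ^2 ≅ 0

Ȟ^0(U;F) ≅ Z,  Ȟ^1(U;F) ≅ Z,  Ȟ^2(U;F) ≅ 0


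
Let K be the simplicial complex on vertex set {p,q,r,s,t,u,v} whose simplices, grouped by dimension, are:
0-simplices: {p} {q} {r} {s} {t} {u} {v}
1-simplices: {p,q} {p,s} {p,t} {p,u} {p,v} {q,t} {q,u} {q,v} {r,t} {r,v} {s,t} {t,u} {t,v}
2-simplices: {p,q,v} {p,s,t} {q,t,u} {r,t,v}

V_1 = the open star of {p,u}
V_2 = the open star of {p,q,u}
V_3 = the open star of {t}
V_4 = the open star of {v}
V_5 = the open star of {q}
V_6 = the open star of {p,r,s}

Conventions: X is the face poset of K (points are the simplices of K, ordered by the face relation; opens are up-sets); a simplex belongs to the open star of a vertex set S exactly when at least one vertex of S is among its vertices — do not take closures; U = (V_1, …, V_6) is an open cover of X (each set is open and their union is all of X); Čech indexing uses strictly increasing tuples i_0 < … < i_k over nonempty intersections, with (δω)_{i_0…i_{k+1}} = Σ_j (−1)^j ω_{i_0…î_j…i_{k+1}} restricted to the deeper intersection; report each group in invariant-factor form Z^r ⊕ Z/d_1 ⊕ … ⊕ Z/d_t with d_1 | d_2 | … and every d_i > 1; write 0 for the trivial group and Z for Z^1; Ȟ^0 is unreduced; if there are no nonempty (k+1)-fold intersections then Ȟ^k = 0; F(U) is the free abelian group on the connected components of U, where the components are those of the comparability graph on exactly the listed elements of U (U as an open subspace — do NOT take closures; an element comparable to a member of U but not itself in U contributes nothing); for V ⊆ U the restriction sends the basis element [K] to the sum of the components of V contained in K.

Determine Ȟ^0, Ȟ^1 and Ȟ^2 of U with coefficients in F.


nerve simplices:
  V1={{p},{u},{p,q},{p,s},{p,t},{p,u},{p,v},{q,u},{t,u},{p,q,v},{p,s,t},{q,t,u}} V2={{p},{q},{u},{p,q},{p,s},{p,t},{p,u},{p,v},{q,t},{q,u},{q,v},{t,u},{p,q,v},{p,s,t},{q,t,u}} V3={{t},{p,t},{q,t},{r,t},{s,t},{t,u},{t,v},{p,s,t},{q,t,u},{r,t,v}} V4={{v},{p,v},{q,v},{r,v},{t,v},{p,q,v},{r,t,v}} V5={{q},{p,q},{q,t},{q,u},{q,v},{p,q,v},{q,t,u}} V6={{p},{r},{s},{p,q},{p,s},{p,t},{p,u},{p,v},{r,t},{r,v},{s,t},{p,q,v},{p,s,t},{r,t,v}}
  V12={{p},{u},{p,q},{p,s},{p,t},{p,u},{p,v},{q,u},{t,u},{p,q,v},{p,s,t},{q,t,u}} V13={{p,t},{t,u},{p,s,t},{q,t,u}} V14={{p,v},{p,q,v}} V15={{p,q},{q,u},{p,q,v},{q,t,u}} V16={{p},{p,q},{p,s},{p,t},{p,u},{p,v},{p,q,v},{p,s,t}} V23={{p,t},{q,t},{t,u},{p,s,t},{q,t,u}} V24={{p,v},{q,v},{p,q,v}} V25={{q},{p,q},{q,t},{q,u},{q,v},{p,q,v},{q,t,u}} V26={{p},{p,q},{p,s},{p,t},{p,u},{p,v},{p,q,v},{p,s,t}} V34={{t,v},{r,t,v}} V35={{q,t},{q,t,u}} V36={{p,t},{r,t},{s,t},{p,s,t},{r,t,v}} V45={{q,v},{p,q,v}} V46={{p,v},{r,v},{p,q,v},{r,t,v}} V56={{p,q},{p,q,v}}
  V123={{p,t},{t,u},{p,s,t},{q,t,u}} V124={{p,v},{p,q,v}} V125={{p,q},{q,u},{p,q,v},{q,t,u}} V126={{p},{p,q},{p,s},{p,t},{p,u},{p,v},{p,q,v},{p,s,t}} V135={{q,t,u}} V136={{p,t},{p,s,t}} V145={{p,q,v}} V146={{p,v},{p,q,v}} V156={{p,q},{p,q,v}} V235={{q,t},{q,t,u}} V236={{p,t},{p,s,t}} V245={{q,v},{p,q,v}} V246={{p,v},{p,q,v}} V256={{p,q},{p,q,v}} V346={{r,t,v}} V456={{p,q,v}}
  V1235={{q,t,u}} V1236={{p,t},{p,s,t}} V1245={{p,q,v}} V1246={{p,v},{p,q,v}} V1256={{p,q},{p,q,v}} V1456={{p,q,v}} V2456={{p,q,v}}
  V12456={{p,q,v}}
components per intersection:
  V1: {{p},{u},{p,q},{p,s},{p,t},{p,u},{p,v},{q,u},{t,u},{p,q,v},{p,s,t},{q,t,u}}
  V2: {{p},{q},{u},{p,q},{p,s},{p,t},{p,u},{p,v},{q,t},{q,u},{q,v},{t,u},{p,q,v},{p,s,t},{q,t,u}}
  V3: {{t},{p,t},{q,t},{r,t},{s,t},{t,u},{t,v},{p,s,t},{q,t,u},{r,t,v}}
  V4: {{v},{p,v},{q,v},{r,v},{t,v},{p,q,v},{r,t,v}}
  V5: {{q},{p,q},{q,t},{q,u},{q,v},{p,q,v},{q,t,u}}
  V6: {{p},{s},{p,q},{p,s},{p,t},{p,u},{p,v},{s,t},{p,q,v},{p,s,t}} {{r},{r,t},{r,v},{r,t,v}}
  V12: {{p},{u},{p,q},{p,s},{p,t},{p,u},{p,v},{q,u},{t,u},{p,q,v},{p,s,t},{q,t,u}}
  V13: {{p,t},{p,s,t}} {{t,u},{q,t,u}}
  V14: {{p,v},{p,q,v}}
  V15: {{p,q},{p,q,v}} {{q,u},{q,t,u}}
  V16: {{p},{p,q},{p,s},{p,t},{p,u},{p,v},{p,q,v},{p,s,t}}
  V23: {{p,t},{p,s,t}} {{q,t},{t,u},{q,t,u}}
  V24: {{p,v},{q,v},{p,q,v}}
  V25: {{q},{p,q},{q,t},{q,u},{q,v},{p,q,v},{q,t,u}}
  V26: {{p},{p,q},{p,s},{p,t},{p,u},{p,v},{p,q,v},{p,s,t}}
  V34: {{t,v},{r,t,v}}
  V35: {{q,t},{q,t,u}}
  V36: {{p,t},{s,t},{p,s,t}} {{r,t},{r,t,v}}
  V45: {{q,v},{p,q,v}}
  V46: {{p,v},{p,q,v}} {{r,v},{r,t,v}}
  V56: {{p,q},{p,q,v}}
  V123: {{p,t},{p,s,t}} {{t,u},{q,t,u}}
  V124: {{p,v},{p,q,v}}
  V125: {{p,q},{p,q,v}} {{q,u},{q,t,u}}
  V126: {{p},{p,q},{p,s},{p,t},{p,u},{p,v},{p,q,v},{p,s,t}}
  V135: {{q,t,u}}
  V136: {{p,t},{p,s,t}}
  V145: {{p,q,v}}
  V146: {{p,v},{p,q,v}}
  V156: {{p,q},{p,q,v}}
  V235: {{q,t},{q,t,u}}
  V236: {{p,t},{p,s,t}}
  V245: {{q,v},{p,q,v}}
  V246: {{p,v},{p,q,v}}
  V256: {{p,q},{p,q,v}}
  V346: {{r,t,v}}
  V456: {{p,q,v}}
  V1235: {{q,t,u}}
  V1236: {{p,t},{p,s,t}}
  V1245: {{p,q,v}}
  V1246: {{p,v},{p,q,v}}
  V1256: {{p,q},{p,q,v}}
  V1456: {{p,q,v}}
  V2456: {{p,q,v}}
  V12456: {{p,q,v}}
C dims 7,20,18,7; δ0: rk 6, SNF 1^6; δ1: rk 12, SNF 1^12; δ2: rk 6, SNF 1^6
degree 0: 7−6−0 = 1 → Ȟ^0 ≅ Z
degree 1: 20−12−6 = 2 → Ȟ^1 ≅ Z^2
degree 2: 18−6−12 = 0 → Ȟ^2 ≅ 0

Ȟ^0 ≅ Z, Ȟ^1 ≅ Z^2, Ȟ^2 ≅ 0
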